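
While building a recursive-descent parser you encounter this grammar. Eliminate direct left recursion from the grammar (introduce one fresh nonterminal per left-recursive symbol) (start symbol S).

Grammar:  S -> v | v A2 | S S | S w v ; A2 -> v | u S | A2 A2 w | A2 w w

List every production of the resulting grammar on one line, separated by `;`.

S -> v S' | v A2 S'; A2 -> v A2' | u S A2'; S' -> S S' | w v S' | eps; A2' -> A2 w A2' | w w A2' | eps

S, A2 are directly left-recursive.
For S: α = {S, w v}, β = {v, v A2}. Rewrite as S → β S' and S' → α S' | ε.
For A2: α = {A2 w, w w}, β = {v, u S}. Rewrite as A2 → β A2' and A2' → α A2' | ε.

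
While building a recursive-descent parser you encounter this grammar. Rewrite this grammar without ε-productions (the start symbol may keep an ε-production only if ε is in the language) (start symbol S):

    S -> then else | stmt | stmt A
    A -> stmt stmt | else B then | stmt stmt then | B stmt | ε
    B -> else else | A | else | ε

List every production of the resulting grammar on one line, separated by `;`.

S -> then else | stmt | stmt A; A -> stmt stmt | else B then | else then | stmt stmt then | B stmt | stmt; B -> else else | A | else

The nullable symbols are {A, B}.
ε ∉ L(G), so no ε-production is kept.
For each production, add variants omitting each subset of nullable occurrences: A → else B then gives else B then | else then. A → B stmt gives B stmt | stmt.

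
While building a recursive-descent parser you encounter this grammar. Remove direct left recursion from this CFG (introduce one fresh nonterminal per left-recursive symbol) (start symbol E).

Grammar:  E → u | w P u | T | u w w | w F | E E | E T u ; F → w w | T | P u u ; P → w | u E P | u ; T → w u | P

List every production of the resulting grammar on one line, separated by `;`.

E → u E' | w P u E' | T E' | u w w E' | w F E'; F → w w | T | P u u; P → w | u E P | u; T → w u | P; E' → E E' | T u E' | ε

E is directly left-recursive.
For E: α = {E, T u}, β = {u, w P u, T, u w w, w F}. Rewrite as E → β E' and E' → α E' | ε.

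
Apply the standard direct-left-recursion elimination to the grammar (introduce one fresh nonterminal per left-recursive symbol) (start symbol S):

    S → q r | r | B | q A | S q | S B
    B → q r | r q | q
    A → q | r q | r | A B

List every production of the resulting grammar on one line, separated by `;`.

S → q r S' | r S' | B S' | q A S'; B → q r | r q | q; A → q A' | r q A' | r A'; S' → q S' | B S' | eps; A' → B A' | eps

Left recursion appears on S, A.
For S: α = {q, B}, β = {q r, r, B, q A}. Rewrite as S → β S' and S' → α S' | ε.
For A: α = {B}, β = {q, r q, r}. Rewrite as A → β A' and A' → α A' | ε.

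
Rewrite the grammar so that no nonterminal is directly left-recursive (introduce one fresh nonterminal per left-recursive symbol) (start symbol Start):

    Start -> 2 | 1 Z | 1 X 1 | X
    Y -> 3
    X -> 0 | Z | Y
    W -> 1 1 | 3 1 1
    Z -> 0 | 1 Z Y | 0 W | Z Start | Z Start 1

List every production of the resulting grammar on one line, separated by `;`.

Start -> 2 | 1 Z | 1 X 1 | X; Y -> 3; X -> 0 | Z | Y; W -> 1 1 | 3 1 1; Z -> 0 Z1 | 1 Z Y Z1 | 0 W Z1; Z1 -> Start Z1 | Start 1 Z1 | ε

Directly left-recursive nonterminal: Z.
For Z: α = {Start, Start 1}, β = {0, 1 Z Y, 0 W}. Rewrite as Z → β Z1 and Z1 → α Z1 | ε.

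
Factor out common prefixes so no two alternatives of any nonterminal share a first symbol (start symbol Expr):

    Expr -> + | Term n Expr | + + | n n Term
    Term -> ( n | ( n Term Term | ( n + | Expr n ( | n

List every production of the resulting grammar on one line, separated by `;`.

Expr -> Term n Expr | n n Term | + Expr1; Term -> Expr n ( | n | ( n Term1; Expr1 -> epsilon | +; Term1 -> epsilon | Term Term | +

Expr has alternatives sharing prefix '+': factor to Expr → + Expr1 with Expr1 → ε | +.
Term has alternatives sharing prefix '( n': factor to Term → ( n Term1 with Term1 → ε | Term Term | +.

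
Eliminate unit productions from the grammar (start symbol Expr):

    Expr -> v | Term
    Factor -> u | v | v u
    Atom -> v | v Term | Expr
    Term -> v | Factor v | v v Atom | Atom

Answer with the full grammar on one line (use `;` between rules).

Unit pairs: Atom ⇒* {Expr, Term}; Expr ⇒* {Atom, Term}; Term ⇒* {Atom, Expr}.
Replace each nonterminal's rules with the union of the non-unit rules of every nonterminal it unit-derives.

Expr -> v | Factor v | v v Atom | v Term; Factor -> u | v | v u; Atom -> v | Factor v | v v Atom | v Term; Term -> v | Factor v | v v Atom | v Term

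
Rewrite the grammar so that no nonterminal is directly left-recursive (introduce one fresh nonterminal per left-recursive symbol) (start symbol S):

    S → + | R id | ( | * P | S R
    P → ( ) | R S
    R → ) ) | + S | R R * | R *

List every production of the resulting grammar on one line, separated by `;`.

S, R are directly left-recursive.
For S: α = {R}, β = {+, R id, (, * P}. Rewrite as S → β S' and S' → α S' | ε.
For R: α = {R *, *}, β = {) ), + S}. Rewrite as R → β R' and R' → α R' | ε.

S → + S' | R id S' | ( S' | * P S'; P → ( ) | R S; R → ) ) R' | + S R'; S' → R S' | ε; R' → R * R' | * R' | ε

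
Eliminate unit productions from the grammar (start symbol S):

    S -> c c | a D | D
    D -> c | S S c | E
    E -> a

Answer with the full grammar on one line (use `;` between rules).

Unit pairs: D ⇒* {E}; S ⇒* {D, E}.
For every A with A ⇒* B via unit rules, add B's non-unit alternatives to A; then delete every rule of the form X → Y.

S -> a | c | S S c | c c | a D; D -> a | c | S S c; E -> a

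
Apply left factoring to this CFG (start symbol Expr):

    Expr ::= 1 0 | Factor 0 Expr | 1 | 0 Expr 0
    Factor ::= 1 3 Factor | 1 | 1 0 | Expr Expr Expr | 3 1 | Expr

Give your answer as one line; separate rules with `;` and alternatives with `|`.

Expr ::= Factor 0 Expr | 0 Expr 0 | 1 Expr1; Factor ::= 3 1 | 1 Factor1 | Expr Factor2; Expr1 ::= 0 | ε; Factor1 ::= 3 Factor | ε | 0; Factor2 ::= Expr Expr | ε

Expr has alternatives sharing prefix '1': factor to Expr → 1 Expr1 with Expr1 → 0 | ε.
Factor has alternatives sharing prefix '1': factor to Factor → 1 Factor1 with Factor1 → 3 Factor | ε | 0.
Factor has alternatives sharing prefix 'Expr': factor to Factor → Expr Factor2 with Factor2 → Expr Expr | ε.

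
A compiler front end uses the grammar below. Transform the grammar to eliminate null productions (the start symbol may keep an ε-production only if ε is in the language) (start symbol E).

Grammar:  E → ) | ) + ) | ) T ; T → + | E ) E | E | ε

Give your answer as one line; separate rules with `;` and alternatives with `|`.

E → ) | ) + ) | ) T; T → + | E ) E | E

Nullable set = {T}.
ε ∉ L(G), so no ε-production is kept.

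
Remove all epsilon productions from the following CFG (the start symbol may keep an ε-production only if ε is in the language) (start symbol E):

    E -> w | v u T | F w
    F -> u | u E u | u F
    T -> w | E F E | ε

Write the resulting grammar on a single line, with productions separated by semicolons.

E -> w | v u T | v u | F w; F -> u | u E u | u F; T -> w | E F E

The nullable symbols are {T}.
ε ∉ L(G), so no ε-production is kept.
Add the nullable-subset variants: E → v u T gives v u T | v u.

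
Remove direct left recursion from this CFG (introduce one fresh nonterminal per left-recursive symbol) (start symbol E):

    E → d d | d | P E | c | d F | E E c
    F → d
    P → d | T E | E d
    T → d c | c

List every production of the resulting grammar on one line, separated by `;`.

E → d d E' | d E' | P E E' | c E' | d F E'; F → d; P → d | T E | E d; T → d c | c; E' → E c E' | ε

E is directly left-recursive.
For E: α = {E c}, β = {d d, d, P E, c, d F}. Rewrite as E → β E' and E' → α E' | ε.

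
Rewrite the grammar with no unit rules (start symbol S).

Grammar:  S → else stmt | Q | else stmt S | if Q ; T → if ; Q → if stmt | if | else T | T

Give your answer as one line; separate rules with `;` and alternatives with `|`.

S → else stmt | else stmt S | if Q | if stmt | if | else T; T → if; Q → if stmt | if | else T

Unit pairs: Q ⇒* {T}; S ⇒* {Q, T}.
Replace each nonterminal's rules with the union of the non-unit rules of every nonterminal it unit-derives.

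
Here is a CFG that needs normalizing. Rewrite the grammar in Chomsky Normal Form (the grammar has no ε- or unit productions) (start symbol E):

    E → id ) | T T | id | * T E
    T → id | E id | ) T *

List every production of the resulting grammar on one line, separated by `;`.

Introduce a nonterminal for each terminal appearing in a rule of length ≥ 2: X1 → id, X2 → ), X3 → *.
Binarize each right-hand side of length ≥ 3 by chaining fresh nonterminals (Y1, Y2, …): affected rules were E → X3 T E; T → X2 T X3.

E → X1 X2 | T T | id | X3 Y1; T → id | E X1 | X2 Y2; X1 → id; X2 → ); X3 → *; Y1 → T E; Y2 → T X3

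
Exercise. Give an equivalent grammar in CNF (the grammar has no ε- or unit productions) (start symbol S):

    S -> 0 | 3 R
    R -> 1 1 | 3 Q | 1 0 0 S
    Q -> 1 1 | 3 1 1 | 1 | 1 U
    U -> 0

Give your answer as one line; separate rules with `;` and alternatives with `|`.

S -> 0 | X1 R; R -> X2 X2 | X1 Q | X2 Y1; Q -> X2 X2 | X1 Y3 | 1 | X2 U; U -> 0; X1 -> 3; X2 -> 1; X3 -> 0; Y1 -> X3 Y2; Y2 -> X3 S; Y3 -> X2 X2

Introduce a nonterminal for each terminal appearing in a rule of length ≥ 2: X1 → 3, X2 → 1, X3 → 0.
Binarize each right-hand side of length ≥ 3 by chaining fresh nonterminals (Y1, Y2, …): affected rules were R → X2 X3 X3 S; Q → X1 X2 X2.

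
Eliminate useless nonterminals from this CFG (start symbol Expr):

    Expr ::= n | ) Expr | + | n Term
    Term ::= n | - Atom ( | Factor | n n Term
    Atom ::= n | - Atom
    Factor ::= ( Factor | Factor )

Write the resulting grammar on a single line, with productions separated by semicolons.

Generating nonterminals: {Atom, Expr, Term}.
Reachable from Expr after that: {Atom, Expr, Term}.
Removed useless symbols: {Factor} and every production mentioning them.

Expr ::= n | ) Expr | + | n Term; Term ::= n | - Atom ( | n n Term; Atom ::= n | - Atom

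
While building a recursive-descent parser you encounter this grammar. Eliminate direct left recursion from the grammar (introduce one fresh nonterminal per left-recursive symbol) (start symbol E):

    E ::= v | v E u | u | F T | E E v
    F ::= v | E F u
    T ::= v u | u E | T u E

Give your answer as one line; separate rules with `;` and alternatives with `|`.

Directly left-recursive nonterminals: E, T.
For E: α = {E v}, β = {v, v E u, u, F T}. Rewrite as E → β E' and E' → α E' | ε.
For T: α = {u E}, β = {v u, u E}. Rewrite as T → β T' and T' → α T' | ε.

E ::= v E' | v E u E' | u E' | F T E'; F ::= v | E F u; T ::= v u T' | u E T'; E' ::= E v E' | ε; T' ::= u E T' | ε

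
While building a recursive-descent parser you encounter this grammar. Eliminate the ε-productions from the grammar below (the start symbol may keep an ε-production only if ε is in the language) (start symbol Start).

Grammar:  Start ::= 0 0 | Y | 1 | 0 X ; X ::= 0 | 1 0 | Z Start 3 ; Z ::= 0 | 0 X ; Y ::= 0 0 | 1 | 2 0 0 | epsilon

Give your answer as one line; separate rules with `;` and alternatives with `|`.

Nullable nonterminals: {Start, Y}.
ε ∈ L(G) since Start is nullable, so keep Start → ε.
Add the nullable-subset variants: X → Z Start 3 gives Z Start 3 | Z 3.

Start ::= 0 0 | Y | 1 | 0 X | ε; X ::= 0 | 1 0 | Z Start 3 | Z 3; Z ::= 0 | 0 X; Y ::= 0 0 | 1 | 2 0 0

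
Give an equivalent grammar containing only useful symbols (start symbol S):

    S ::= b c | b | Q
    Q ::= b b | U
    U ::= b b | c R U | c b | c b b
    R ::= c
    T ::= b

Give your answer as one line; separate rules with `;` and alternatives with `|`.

Generating nonterminals: {Q, R, S, T, U}.
Reachable from S after that: {Q, R, S, U}.
Removed useless symbols: {T} and every production mentioning them.

S ::= b c | b | Q; Q ::= b b | U; U ::= b b | c R U | c b | c b b; R ::= c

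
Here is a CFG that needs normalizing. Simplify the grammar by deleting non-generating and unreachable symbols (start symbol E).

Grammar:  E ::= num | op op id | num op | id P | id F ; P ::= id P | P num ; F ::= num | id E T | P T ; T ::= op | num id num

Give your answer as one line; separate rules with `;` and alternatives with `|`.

E ::= num | op op id | num op | id F; F ::= num | id E T; T ::= op | num id num

Generating nonterminals: {E, F, T}.
Reachable from E after that: {E, F, T}.
Removed useless symbols: {P} and every production mentioning them.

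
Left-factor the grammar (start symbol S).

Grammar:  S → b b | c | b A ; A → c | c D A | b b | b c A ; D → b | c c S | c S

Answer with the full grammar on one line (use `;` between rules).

S → c | b S'; A → c A' | b A''; D → b | c D'; S' → b | A; A' → ε | D A; A'' → b | c A; D' → c S | S

S has alternatives sharing prefix 'b': factor to S → b S' with S' → b | A.
A has alternatives sharing prefix 'c': factor to A → c A' with A' → ε | D A.
A has alternatives sharing prefix 'b': factor to A → b A'' with A'' → b | c A.
D has alternatives sharing prefix 'c': factor to D → c D' with D' → c S | S.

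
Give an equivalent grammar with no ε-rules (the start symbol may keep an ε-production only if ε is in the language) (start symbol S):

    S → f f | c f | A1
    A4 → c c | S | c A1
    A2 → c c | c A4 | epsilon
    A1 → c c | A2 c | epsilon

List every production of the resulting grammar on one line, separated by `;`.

The nullable symbols are {A1, A2, A4, S}.
ε ∈ L(G) since S is nullable, so keep S → ε.
Add the nullable-subset variants: A4 → c A1 gives c A1 | c. A2 → c A4 gives c A4 | c. A1 → A2 c gives A2 c | c.

S → f f | c f | A1 | ε; A4 → c c | S | c A1 | c; A2 → c c | c A4 | c; A1 → c c | A2 c | c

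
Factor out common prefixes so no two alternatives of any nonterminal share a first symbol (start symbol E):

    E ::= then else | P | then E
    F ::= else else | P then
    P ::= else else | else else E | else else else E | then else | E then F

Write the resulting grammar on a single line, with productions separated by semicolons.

E ::= P | then E'; F ::= else else | P then; P ::= then else | E then F | else else P'; E' ::= else | E; P' ::= ε | E | else E

E has alternatives sharing prefix 'then': factor to E → then E' with E' → else | E.
P has alternatives sharing prefix 'else else': factor to P → else else P' with P' → ε | E | else E.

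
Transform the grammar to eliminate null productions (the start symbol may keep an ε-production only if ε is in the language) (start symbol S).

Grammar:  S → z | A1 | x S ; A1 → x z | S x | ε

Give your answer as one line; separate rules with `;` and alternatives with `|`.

Nullable nonterminals: {A1, S}.
ε ∈ L(G) since S is nullable, so keep S → ε.
For each production, add variants omitting each subset of nullable occurrences: S → x S gives x S | x. A1 → S x gives S x | x.

S → z | A1 | x S | x | ε; A1 → x z | S x | x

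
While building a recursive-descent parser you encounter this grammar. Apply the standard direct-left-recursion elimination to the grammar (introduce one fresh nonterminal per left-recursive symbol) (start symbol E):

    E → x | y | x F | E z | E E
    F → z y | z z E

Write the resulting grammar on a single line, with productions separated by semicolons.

Directly left-recursive nonterminal: E.
For E: α = {z, E}, β = {x, y, x F}. Rewrite as E → β E' and E' → α E' | ε.

E → x E' | y E' | x F E'; F → z y | z z E; E' → z E' | E E' | ε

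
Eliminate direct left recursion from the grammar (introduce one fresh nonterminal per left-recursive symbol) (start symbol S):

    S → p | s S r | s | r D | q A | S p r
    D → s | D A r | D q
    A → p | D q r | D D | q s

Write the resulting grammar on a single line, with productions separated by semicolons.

S → p S' | s S r S' | s S' | r D S' | q A S'; D → s D'; A → p | D q r | D D | q s; S' → p r S' | ε; D' → A r D' | q D' | ε

S, D are directly left-recursive.
For S: α = {p r}, β = {p, s S r, s, r D, q A}. Rewrite as S → β S' and S' → α S' | ε.
For D: α = {A r, q}, β = {s}. Rewrite as D → β D' and D' → α D' | ε.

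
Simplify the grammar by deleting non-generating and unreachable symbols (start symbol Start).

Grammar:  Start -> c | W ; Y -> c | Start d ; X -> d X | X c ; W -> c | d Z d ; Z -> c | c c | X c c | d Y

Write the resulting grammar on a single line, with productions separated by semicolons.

Generating nonterminals: {Start, W, Y, Z}.
Reachable from Start after that: {Start, W, Y, Z}.
Removed useless symbols: {X} and every production mentioning them.

Start -> c | W; Y -> c | Start d; W -> c | d Z d; Z -> c | c c | d Y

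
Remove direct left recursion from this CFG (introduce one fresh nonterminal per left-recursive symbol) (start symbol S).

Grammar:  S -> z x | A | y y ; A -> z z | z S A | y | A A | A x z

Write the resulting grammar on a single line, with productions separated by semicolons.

S -> z x | A | y y; A -> z z A' | z S A A' | y A'; A' -> A A' | x z A' | ε

A is directly left-recursive.
For A: α = {A, x z}, β = {z z, z S A, y}. Rewrite as A → β A' and A' → α A' | ε.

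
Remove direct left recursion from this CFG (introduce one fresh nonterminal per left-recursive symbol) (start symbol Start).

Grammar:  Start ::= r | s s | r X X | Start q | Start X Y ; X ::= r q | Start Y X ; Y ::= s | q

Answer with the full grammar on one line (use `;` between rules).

Start is directly left-recursive.
For Start: α = {q, X Y}, β = {r, s s, r X X}. Rewrite as Start → β Start1 and Start1 → α Start1 | ε.

Start ::= r Start1 | s s Start1 | r X X Start1; X ::= r q | Start Y X; Y ::= s | q; Start1 ::= q Start1 | X Y Start1 | ε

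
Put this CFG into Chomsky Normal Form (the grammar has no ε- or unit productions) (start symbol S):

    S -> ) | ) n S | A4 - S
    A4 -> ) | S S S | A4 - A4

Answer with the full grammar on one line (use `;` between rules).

Introduce a nonterminal for each terminal appearing in a rule of length ≥ 2: X1 → ), X2 → n, X3 → -.
Binarize each right-hand side of length ≥ 3 by chaining fresh nonterminals (Y1, Y2, …): affected rules were S → X1 X2 S; S → A4 X3 S; A4 → S S S; A4 → A4 X3 A4.

S -> ) | X1 Y1 | A4 Y2; A4 -> ) | S Y3 | A4 Y4; X1 -> ); X2 -> n; X3 -> -; Y1 -> X2 S; Y2 -> X3 S; Y3 -> S S; Y4 -> X3 A4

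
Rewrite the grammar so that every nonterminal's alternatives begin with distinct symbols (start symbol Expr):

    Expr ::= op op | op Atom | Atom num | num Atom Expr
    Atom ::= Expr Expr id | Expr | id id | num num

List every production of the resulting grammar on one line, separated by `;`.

Expr has alternatives sharing prefix 'op': factor to Expr → op Expr1 with Expr1 → op | Atom.
Atom has alternatives sharing prefix 'Expr': factor to Atom → Expr Atom1 with Atom1 → Expr id | ε.

Expr ::= Atom num | num Atom Expr | op Expr1; Atom ::= id id | num num | Expr Atom1; Expr1 ::= op | Atom; Atom1 ::= Expr id | ε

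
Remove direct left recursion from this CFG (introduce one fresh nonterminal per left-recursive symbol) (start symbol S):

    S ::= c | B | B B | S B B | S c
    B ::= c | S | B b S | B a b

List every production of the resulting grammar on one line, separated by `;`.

S, B are directly left-recursive.
For S: α = {B B, c}, β = {c, B, B B}. Rewrite as S → β S' and S' → α S' | ε.
For B: α = {b S, a b}, β = {c, S}. Rewrite as B → β B' and B' → α B' | ε.

S ::= c S' | B S' | B B S'; B ::= c B' | S B'; S' ::= B B S' | c S' | ε; B' ::= b S B' | a b B' | ε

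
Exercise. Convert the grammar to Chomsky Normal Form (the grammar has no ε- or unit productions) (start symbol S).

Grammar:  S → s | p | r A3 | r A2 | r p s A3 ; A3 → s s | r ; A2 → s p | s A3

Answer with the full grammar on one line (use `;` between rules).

S → s | p | X1 A3 | X1 A2 | X1 Y1; A3 → X3 X3 | r; A2 → X3 X2 | X3 A3; X1 → r; X2 → p; X3 → s; Y1 → X2 Y2; Y2 → X3 A3

Introduce a nonterminal for each terminal appearing in a rule of length ≥ 2: X1 → r, X2 → p, X3 → s.
Binarize each right-hand side of length ≥ 3 by chaining fresh nonterminals (Y1, Y2, …): affected rules were S → X1 X2 X3 A3.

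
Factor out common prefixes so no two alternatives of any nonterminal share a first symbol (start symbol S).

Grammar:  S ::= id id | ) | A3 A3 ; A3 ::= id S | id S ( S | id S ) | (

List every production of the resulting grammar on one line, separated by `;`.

S ::= id id | ) | A3 A3; A3 ::= ( | id S A3'; A3' ::= eps | ( S | )

A3 has alternatives sharing prefix 'id S': factor to A3 → id S A3' with A3' → ε | ( S | ).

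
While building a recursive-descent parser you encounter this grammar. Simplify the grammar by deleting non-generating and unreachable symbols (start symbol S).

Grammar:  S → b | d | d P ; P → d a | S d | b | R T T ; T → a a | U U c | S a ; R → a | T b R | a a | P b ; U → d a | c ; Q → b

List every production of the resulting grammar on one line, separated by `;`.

S → b | d | d P; P → d a | S d | b | R T T; T → a a | U U c | S a; R → a | T b R | a a | P b; U → d a | c

Generating nonterminals: {P, Q, R, S, T, U}.
Reachable from S after that: {P, R, S, T, U}.
Removed useless symbols: {Q} and every production mentioning them.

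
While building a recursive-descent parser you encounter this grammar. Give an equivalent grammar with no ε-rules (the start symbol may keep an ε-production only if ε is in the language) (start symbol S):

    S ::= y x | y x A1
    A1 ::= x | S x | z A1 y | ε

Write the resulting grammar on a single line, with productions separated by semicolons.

S ::= y x | y x A1; A1 ::= x | S x | z A1 y | z y

Nullable nonterminals: {A1}.
ε ∉ L(G), so no ε-production is kept.
Add the nullable-subset variants: A1 → z A1 y gives z A1 y | z y.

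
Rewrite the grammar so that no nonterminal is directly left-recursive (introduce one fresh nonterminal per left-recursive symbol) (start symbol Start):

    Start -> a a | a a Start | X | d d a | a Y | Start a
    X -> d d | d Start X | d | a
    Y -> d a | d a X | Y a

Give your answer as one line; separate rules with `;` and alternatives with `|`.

Start -> a a Start1 | a a Start Start1 | X Start1 | d d a Start1 | a Y Start1; X -> d d | d Start X | d | a; Y -> d a Y1 | d a X Y1; Start1 -> a Start1 | ε; Y1 -> a Y1 | ε

Directly left-recursive nonterminals: Start, Y.
For Start: α = {a}, β = {a a, a a Start, X, d d a, a Y}. Rewrite as Start → β Start1 and Start1 → α Start1 | ε.
For Y: α = {a}, β = {d a, d a X}. Rewrite as Y → β Y1 and Y1 → α Y1 | ε.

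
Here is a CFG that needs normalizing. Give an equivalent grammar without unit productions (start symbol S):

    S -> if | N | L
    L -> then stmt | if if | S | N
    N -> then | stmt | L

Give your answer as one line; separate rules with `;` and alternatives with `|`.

Unit pairs: L ⇒* {N, S}; N ⇒* {L, S}; S ⇒* {L, N}.
For each unit pair (A, B), copy every non-unit production of B to A, then drop all unit productions.

S -> then stmt | if if | if | then | stmt; L -> then stmt | if if | if | then | stmt; N -> then stmt | if if | if | then | stmt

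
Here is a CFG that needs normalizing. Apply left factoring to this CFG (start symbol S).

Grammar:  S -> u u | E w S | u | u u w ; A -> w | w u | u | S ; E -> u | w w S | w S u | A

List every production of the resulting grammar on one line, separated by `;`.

S -> E w S | u S'; A -> u | S | w A'; E -> u | A | w E'; S' -> ε | u S''; A' -> ε | u; E' -> w S | S u; S'' -> ε | w

S has alternatives sharing prefix 'u': factor to S → u S' with S' → u | ε | u w.
A has alternatives sharing prefix 'w': factor to A → w A' with A' → ε | u.
E has alternatives sharing prefix 'w': factor to E → w E' with E' → w S | S u.
S' has alternatives sharing prefix 'u': factor to S' → u S'' with S'' → ε | w.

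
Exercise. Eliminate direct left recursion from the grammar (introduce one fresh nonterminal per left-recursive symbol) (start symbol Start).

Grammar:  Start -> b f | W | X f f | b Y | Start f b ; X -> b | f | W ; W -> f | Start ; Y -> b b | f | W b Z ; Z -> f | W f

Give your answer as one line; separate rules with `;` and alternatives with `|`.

Start -> b f Start1 | W Start1 | X f f Start1 | b Y Start1; X -> b | f | W; W -> f | Start; Y -> b b | f | W b Z; Z -> f | W f; Start1 -> f b Start1 | eps

Left recursion appears on Start.
For Start: α = {f b}, β = {b f, W, X f f, b Y}. Rewrite as Start → β Start1 and Start1 → α Start1 | ε.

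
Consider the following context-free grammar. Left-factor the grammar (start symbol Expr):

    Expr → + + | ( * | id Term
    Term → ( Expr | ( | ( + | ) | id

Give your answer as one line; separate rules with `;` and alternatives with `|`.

Term has alternatives sharing prefix '(': factor to Term → ( Term1 with Term1 → Expr | ε | +.

Expr → + + | ( * | id Term; Term → ) | id | ( Term1; Term1 → Expr | ε | +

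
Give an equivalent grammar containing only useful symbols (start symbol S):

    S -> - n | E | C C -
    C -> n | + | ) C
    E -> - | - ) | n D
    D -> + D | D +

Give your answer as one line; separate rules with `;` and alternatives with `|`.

Generating nonterminals: {C, E, S}.
Reachable from S after that: {C, E, S}.
Removed useless symbols: {D} and every production mentioning them.

S -> - n | E | C C -; C -> n | + | ) C; E -> - | - )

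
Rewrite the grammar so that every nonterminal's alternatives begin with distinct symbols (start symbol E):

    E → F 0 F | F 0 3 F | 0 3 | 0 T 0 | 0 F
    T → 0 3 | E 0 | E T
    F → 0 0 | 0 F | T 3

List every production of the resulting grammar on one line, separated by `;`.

E has alternatives sharing prefix '0': factor to E → 0 E' with E' → 3 | T 0 | F.
E has alternatives sharing prefix 'F 0': factor to E → F 0 E'' with E'' → F | 3 F.
T has alternatives sharing prefix 'E': factor to T → E T' with T' → 0 | T.
F has alternatives sharing prefix '0': factor to F → 0 F' with F' → 0 | F.

E → 0 E' | F 0 E''; T → 0 3 | E T'; F → T 3 | 0 F'; E' → 3 | T 0 | F; E'' → F | 3 F; T' → 0 | T; F' → 0 | F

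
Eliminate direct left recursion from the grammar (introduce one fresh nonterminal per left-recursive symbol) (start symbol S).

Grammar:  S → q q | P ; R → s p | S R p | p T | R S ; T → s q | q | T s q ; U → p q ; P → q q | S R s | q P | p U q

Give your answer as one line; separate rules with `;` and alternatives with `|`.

Directly left-recursive nonterminals: R, T.
For R: α = {S}, β = {s p, S R p, p T}. Rewrite as R → β R' and R' → α R' | ε.
For T: α = {s q}, β = {s q, q}. Rewrite as T → β T' and T' → α T' | ε.

S → q q | P; R → s p R' | S R p R' | p T R'; T → s q T' | q T'; U → p q; P → q q | S R s | q P | p U q; R' → S R' | ε; T' → s q T' | ε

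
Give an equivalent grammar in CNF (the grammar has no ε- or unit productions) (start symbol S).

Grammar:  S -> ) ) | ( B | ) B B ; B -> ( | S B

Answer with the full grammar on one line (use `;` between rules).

S -> X1 X1 | X2 B | X1 Y1; B -> ( | S B; X1 -> ); X2 -> (; Y1 -> B B

Introduce a nonterminal for each terminal appearing in a rule of length ≥ 2: X1 → ), X2 → (.
Binarize each right-hand side of length ≥ 3 by chaining fresh nonterminals (Y1, Y2, …): affected rules were S → X1 B B.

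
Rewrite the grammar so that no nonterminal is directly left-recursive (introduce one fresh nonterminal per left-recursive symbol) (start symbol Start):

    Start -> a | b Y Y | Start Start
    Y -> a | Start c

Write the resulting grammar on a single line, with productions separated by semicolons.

Directly left-recursive nonterminal: Start.
For Start: α = {Start}, β = {a, b Y Y}. Rewrite as Start → β Start1 and Start1 → α Start1 | ε.

Start -> a Start1 | b Y Y Start1; Y -> a | Start c; Start1 -> Start Start1 | ε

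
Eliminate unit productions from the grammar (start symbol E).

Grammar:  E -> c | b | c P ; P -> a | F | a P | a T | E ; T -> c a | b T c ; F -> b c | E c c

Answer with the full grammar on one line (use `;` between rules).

E -> c | b | c P; P -> c | b | c P | b c | E c c | a | a P | a T; T -> c a | b T c; F -> b c | E c c

Unit pairs: P ⇒* {E, F}.
For each unit pair (A, B), copy every non-unit production of B to A, then drop all unit productions.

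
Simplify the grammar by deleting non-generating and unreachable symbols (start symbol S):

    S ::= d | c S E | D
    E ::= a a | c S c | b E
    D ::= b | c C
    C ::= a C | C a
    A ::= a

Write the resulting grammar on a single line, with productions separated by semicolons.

Generating nonterminals: {A, D, E, S}.
Reachable from S after that: {D, E, S}.
Removed useless symbols: {A, C} and every production mentioning them.

S ::= d | c S E | D; E ::= a a | c S c | b E; D ::= b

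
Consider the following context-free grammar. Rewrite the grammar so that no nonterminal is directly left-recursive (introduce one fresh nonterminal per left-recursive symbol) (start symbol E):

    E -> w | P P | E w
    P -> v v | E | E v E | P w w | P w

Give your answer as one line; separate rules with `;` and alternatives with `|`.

E -> w E' | P P E'; P -> v v P' | E P' | E v E P'; E' -> w E' | ε; P' -> w w P' | w P' | ε

Left recursion appears on E, P.
For E: α = {w}, β = {w, P P}. Rewrite as E → β E' and E' → α E' | ε.
For P: α = {w w, w}, β = {v v, E, E v E}. Rewrite as P → β P' and P' → α P' | ε.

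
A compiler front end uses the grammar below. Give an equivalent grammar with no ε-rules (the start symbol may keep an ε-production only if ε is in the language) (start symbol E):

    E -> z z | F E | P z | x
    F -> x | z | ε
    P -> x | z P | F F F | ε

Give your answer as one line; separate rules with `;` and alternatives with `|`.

Nullable nonterminals: {F, P}.
ε ∉ L(G), so no ε-production is kept.
Expand every rule over subsets of its nullable positions: E → P z gives P z | z. P → z P gives z P | z. P → F F F gives F F F | F F | F.

E -> z z | F E | P z | z | x; F -> x | z; P -> x | z P | z | F F F | F F | F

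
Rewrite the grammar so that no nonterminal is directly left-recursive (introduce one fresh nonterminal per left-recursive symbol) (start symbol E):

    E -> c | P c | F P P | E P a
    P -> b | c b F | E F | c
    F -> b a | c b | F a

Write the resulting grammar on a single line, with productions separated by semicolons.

E -> c E' | P c E' | F P P E'; P -> b | c b F | E F | c; F -> b a F' | c b F'; E' -> P a E' | ε; F' -> a F' | ε

E, F are directly left-recursive.
For E: α = {P a}, β = {c, P c, F P P}. Rewrite as E → β E' and E' → α E' | ε.
For F: α = {a}, β = {b a, c b}. Rewrite as F → β F' and F' → α F' | ε.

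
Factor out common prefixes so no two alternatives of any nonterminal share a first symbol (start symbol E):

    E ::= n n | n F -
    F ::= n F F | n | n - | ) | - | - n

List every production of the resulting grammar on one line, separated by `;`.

E ::= n E'; F ::= ) | n F' | - F''; E' ::= n | F -; F' ::= F F | epsilon | -; F'' ::= epsilon | n

E has alternatives sharing prefix 'n': factor to E → n E' with E' → n | F -.
F has alternatives sharing prefix 'n': factor to F → n F' with F' → F F | ε | -.
F has alternatives sharing prefix '-': factor to F → - F'' with F'' → ε | n.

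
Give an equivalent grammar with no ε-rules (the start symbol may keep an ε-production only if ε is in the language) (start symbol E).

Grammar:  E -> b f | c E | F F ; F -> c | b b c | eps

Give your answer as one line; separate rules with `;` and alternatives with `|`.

E -> b f | c E | c | F F | F | eps; F -> c | b b c

Nullable set = {E, F}.
ε ∈ L(G) since E is nullable, so keep E → ε.
Add the nullable-subset variants: E → c E gives c E | c. E → F F gives F F | F.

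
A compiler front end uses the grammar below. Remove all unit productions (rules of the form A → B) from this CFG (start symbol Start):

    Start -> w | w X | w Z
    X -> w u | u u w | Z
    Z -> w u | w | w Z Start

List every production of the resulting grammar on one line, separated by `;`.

Unit pairs: X ⇒* {Z}.
Replace each nonterminal's rules with the union of the non-unit rules of every nonterminal it unit-derives.

Start -> w | w X | w Z; X -> w u | w | w Z Start | u u w; Z -> w u | w | w Z Start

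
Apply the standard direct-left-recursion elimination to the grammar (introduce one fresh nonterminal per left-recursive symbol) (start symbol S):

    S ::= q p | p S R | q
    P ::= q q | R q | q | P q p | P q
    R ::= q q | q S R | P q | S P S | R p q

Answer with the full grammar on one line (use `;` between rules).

S ::= q p | p S R | q; P ::= q q P' | R q P' | q P'; R ::= q q R' | q S R R' | P q R' | S P S R'; P' ::= q p P' | q P' | ε; R' ::= p q R' | ε

Left recursion appears on P, R.
For P: α = {q p, q}, β = {q q, R q, q}. Rewrite as P → β P' and P' → α P' | ε.
For R: α = {p q}, β = {q q, q S R, P q, S P S}. Rewrite as R → β R' and R' → α R' | ε.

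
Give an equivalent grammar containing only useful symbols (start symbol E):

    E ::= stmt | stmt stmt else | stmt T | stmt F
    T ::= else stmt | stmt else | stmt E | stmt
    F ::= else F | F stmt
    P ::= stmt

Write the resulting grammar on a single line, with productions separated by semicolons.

E ::= stmt | stmt stmt else | stmt T; T ::= else stmt | stmt else | stmt E | stmt

Generating nonterminals: {E, P, T}.
Reachable from E after that: {E, T}.
Removed useless symbols: {F, P} and every production mentioning them.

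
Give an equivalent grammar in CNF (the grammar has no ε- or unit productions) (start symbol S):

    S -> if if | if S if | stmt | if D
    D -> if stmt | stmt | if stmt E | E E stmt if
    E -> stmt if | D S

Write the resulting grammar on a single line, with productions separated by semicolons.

S -> X1 X1 | X1 Y1 | stmt | X1 D; D -> X1 X2 | stmt | X1 Y2 | E Y3; E -> X2 X1 | D S; X1 -> if; X2 -> stmt; Y1 -> S X1; Y2 -> X2 E; Y3 -> E Y4; Y4 -> X2 X1

Introduce a nonterminal for each terminal appearing in a rule of length ≥ 2: X1 → if, X2 → stmt.
Binarize each right-hand side of length ≥ 3 by chaining fresh nonterminals (Y1, Y2, …): affected rules were S → X1 S X1; D → X1 X2 E; D → E E X2 X1.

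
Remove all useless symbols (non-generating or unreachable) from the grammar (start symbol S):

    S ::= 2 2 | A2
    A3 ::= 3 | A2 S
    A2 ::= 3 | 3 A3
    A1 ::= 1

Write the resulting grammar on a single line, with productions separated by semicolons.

Generating nonterminals: {A1, A2, A3, S}.
Reachable from S after that: {A2, A3, S}.
Removed useless symbols: {A1} and every production mentioning them.

S ::= 2 2 | A2; A3 ::= 3 | A2 S; A2 ::= 3 | 3 A3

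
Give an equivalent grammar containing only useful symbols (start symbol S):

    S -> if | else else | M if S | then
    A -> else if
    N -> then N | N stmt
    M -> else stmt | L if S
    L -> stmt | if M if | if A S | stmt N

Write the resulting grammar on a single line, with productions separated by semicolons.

S -> if | else else | M if S | then; A -> else if; M -> else stmt | L if S; L -> stmt | if M if | if A S

Generating nonterminals: {A, L, M, S}.
Reachable from S after that: {A, L, M, S}.
Removed useless symbols: {N} and every production mentioning them.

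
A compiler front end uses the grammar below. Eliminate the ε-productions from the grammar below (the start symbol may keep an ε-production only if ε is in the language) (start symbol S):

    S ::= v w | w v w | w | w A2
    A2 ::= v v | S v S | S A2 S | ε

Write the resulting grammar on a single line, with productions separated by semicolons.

The nullable symbols are {A2}.
ε ∉ L(G), so no ε-production is kept.
Add the nullable-subset variants: A2 → S A2 S gives S A2 S | S S.

S ::= v w | w v w | w | w A2; A2 ::= v v | S v S | S A2 S | S S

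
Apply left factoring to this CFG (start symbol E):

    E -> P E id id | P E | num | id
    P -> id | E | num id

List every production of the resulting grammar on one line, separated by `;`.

E -> num | id | P E E'; P -> id | E | num id; E' -> id id | ε

E has alternatives sharing prefix 'P E': factor to E → P E E' with E' → id id | ε.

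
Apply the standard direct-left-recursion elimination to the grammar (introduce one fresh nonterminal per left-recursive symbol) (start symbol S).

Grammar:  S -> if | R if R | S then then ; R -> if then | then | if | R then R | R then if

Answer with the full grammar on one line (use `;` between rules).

S -> if S' | R if R S'; R -> if then R' | then R' | if R'; S' -> then then S' | eps; R' -> then R R' | then if R' | eps

Left recursion appears on S, R.
For S: α = {then then}, β = {if, R if R}. Rewrite as S → β S' and S' → α S' | ε.
For R: α = {then R, then if}, β = {if then, then, if}. Rewrite as R → β R' and R' → α R' | ε.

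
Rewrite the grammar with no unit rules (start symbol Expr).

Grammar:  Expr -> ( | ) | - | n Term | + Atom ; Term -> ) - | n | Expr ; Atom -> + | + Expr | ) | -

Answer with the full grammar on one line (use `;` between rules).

Unit pairs: Term ⇒* {Expr}.
For every A with A ⇒* B via unit rules, add B's non-unit alternatives to A; then delete every rule of the form X → Y.

Expr -> ( | ) | - | n Term | + Atom; Term -> ) - | n | ( | ) | - | n Term | + Atom; Atom -> + | + Expr | ) | -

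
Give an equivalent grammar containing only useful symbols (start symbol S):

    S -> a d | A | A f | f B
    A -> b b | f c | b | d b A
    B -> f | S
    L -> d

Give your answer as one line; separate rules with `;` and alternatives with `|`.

Generating nonterminals: {A, B, L, S}.
Reachable from S after that: {A, B, S}.
Removed useless symbols: {L} and every production mentioning them.

S -> a d | A | A f | f B; A -> b b | f c | b | d b A; B -> f | S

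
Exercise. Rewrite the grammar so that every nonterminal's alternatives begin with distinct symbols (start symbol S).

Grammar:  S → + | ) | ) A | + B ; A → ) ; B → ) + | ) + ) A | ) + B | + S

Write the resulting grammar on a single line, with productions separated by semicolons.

S has alternatives sharing prefix '+': factor to S → + S' with S' → ε | B.
S has alternatives sharing prefix ')': factor to S → ) S'' with S'' → ε | A.
B has alternatives sharing prefix ') +': factor to B → ) + B' with B' → ε | ) A | B.

S → + S' | ) S''; A → ); B → + S | ) + B'; S' → ε | B; S'' → ε | A; B' → ε | ) A | B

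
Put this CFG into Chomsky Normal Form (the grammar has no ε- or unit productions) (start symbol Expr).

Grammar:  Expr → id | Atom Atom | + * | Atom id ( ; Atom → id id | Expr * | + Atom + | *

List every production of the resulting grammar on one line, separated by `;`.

Expr → id | Atom Atom | X1 X2 | Atom Y1; Atom → X3 X3 | Expr X2 | X1 Y2 | *; X1 → +; X2 → *; X3 → id; X4 → (; Y1 → X3 X4; Y2 → Atom X1

Introduce a nonterminal for each terminal appearing in a rule of length ≥ 2: X1 → +, X2 → *, X3 → id, X4 → (.
Binarize each right-hand side of length ≥ 3 by chaining fresh nonterminals (Y1, Y2, …): affected rules were Expr → Atom X3 X4; Atom → X1 Atom X1.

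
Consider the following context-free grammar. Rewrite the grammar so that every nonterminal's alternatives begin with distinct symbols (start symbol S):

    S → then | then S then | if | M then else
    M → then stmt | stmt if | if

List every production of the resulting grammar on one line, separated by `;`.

S has alternatives sharing prefix 'then': factor to S → then S' with S' → ε | S then.

S → if | M then else | then S'; M → then stmt | stmt if | if; S' → epsilon | S then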